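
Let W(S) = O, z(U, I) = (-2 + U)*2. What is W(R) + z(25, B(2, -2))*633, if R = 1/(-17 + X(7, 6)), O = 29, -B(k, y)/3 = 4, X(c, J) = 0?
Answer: 29147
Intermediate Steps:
B(k, y) = -12 (B(k, y) = -3*4 = -12)
R = -1/17 (R = 1/(-17 + 0) = 1/(-17) = -1/17 ≈ -0.058824)
z(U, I) = -4 + 2*U
W(S) = 29
W(R) + z(25, B(2, -2))*633 = 29 + (-4 + 2*25)*633 = 29 + (-4 + 50)*633 = 29 + 46*633 = 29 + 29118 = 29147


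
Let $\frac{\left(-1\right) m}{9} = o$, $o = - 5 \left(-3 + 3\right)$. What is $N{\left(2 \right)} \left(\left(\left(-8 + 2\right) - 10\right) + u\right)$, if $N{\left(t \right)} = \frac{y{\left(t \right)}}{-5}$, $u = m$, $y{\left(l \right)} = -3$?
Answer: $- \frac{48}{5} \approx -9.6$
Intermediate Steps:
$o = 0$ ($o = \left(-5\right) 0 = 0$)
$m = 0$ ($m = \left(-9\right) 0 = 0$)
$u = 0$
$N{\left(t \right)} = \frac{3}{5}$ ($N{\left(t \right)} = - \frac{3}{-5} = \left(-3\right) \left(- \frac{1}{5}\right) = \frac{3}{5}$)
$N{\left(2 \right)} \left(\left(\left(-8 + 2\right) - 10\right) + u\right) = \frac{3 \left(\left(\left(-8 + 2\right) - 10\right) + 0\right)}{5} = \frac{3 \left(\left(-6 - 10\right) + 0\right)}{5} = \frac{3 \left(-16 + 0\right)}{5} = \frac{3}{5} \left(-16\right) = - \frac{48}{5}$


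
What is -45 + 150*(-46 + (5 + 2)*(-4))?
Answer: -11145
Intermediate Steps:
-45 + 150*(-46 + (5 + 2)*(-4)) = -45 + 150*(-46 + 7*(-4)) = -45 + 150*(-46 - 28) = -45 + 150*(-74) = -45 - 11100 = -11145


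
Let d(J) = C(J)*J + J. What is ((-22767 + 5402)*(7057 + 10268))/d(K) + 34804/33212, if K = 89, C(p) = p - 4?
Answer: -2497879535921/63551162 ≈ -39305.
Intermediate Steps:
C(p) = -4 + p
d(J) = J + J*(-4 + J) (d(J) = (-4 + J)*J + J = J*(-4 + J) + J = J + J*(-4 + J))
((-22767 + 5402)*(7057 + 10268))/d(K) + 34804/33212 = ((-22767 + 5402)*(7057 + 10268))/((89*(-3 + 89))) + 34804/33212 = (-17365*17325)/((89*86)) + 34804*(1/33212) = -300848625/7654 + 8701/8303 = -2497879535921/63551162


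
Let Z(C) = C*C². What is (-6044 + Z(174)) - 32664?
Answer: 5229316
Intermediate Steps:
Z(C) = C³
(-6044 + Z(174)) - 32664 = (-6044 + 174³) - 32664 = (-6044 + 5268024) - 32664 = 5261980 - 32664 = 5229316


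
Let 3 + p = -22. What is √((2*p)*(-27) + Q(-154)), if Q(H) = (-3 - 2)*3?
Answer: √1335 ≈ 36.538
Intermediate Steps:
p = -25 (p = -3 - 22 = -25)
Q(H) = -15 (Q(H) = -5*3 = -15)
√((2*p)*(-27) + Q(-154)) = √((2*(-25))*(-27) - 15) = √(-50*(-27) - 15) = √(1350 - 15) = √1335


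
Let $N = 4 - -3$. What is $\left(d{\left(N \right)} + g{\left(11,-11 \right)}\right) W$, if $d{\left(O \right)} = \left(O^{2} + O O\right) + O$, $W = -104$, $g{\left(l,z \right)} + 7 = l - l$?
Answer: $-10192$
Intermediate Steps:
$g{\left(l,z \right)} = -7$ ($g{\left(l,z \right)} = -7 + \left(l - l\right) = -7 + 0 = -7$)
$N = 7$ ($N = 4 + 3 = 7$)
$d{\left(O \right)} = O + 2 O^{2}$ ($d{\left(O \right)} = \left(O^{2} + O^{2}\right) + O = 2 O^{2} + O = O + 2 O^{2}$)
$\left(d{\left(N \right)} + g{\left(11,-11 \right)}\right) W = \left(7 \left(1 + 2 \cdot 7\right) - 7\right) \left(-104\right) = \left(7 \left(1 + 14\right) - 7\right) \left(-104\right) = \left(7 \cdot 15 - 7\right) \left(-104\right) = \left(105 - 7\right) \left(-104\right) = 98 \left(-104\right) = -10192$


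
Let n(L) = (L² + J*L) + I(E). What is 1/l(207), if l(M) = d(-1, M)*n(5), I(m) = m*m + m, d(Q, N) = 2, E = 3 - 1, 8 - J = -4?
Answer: 1/182 ≈ 0.0054945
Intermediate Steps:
J = 12 (J = 8 - 1*(-4) = 8 + 4 = 12)
E = 2
I(m) = m + m² (I(m) = m² + m = m + m²)
n(L) = 6 + L² + 12*L (n(L) = (L² + 12*L) + 2*(1 + 2) = (L² + 12*L) + 2*3 = (L² + 12*L) + 6 = 6 + L² + 12*L)
l(M) = 182 (l(M) = 2*(6 + 5² + 12*5) = 2*(6 + 25 + 60) = 2*91 = 182)
1/l(207) = 1/182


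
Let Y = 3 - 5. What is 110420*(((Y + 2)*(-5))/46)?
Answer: 0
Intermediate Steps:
Y = -2
110420*(((Y + 2)*(-5))/46) = 110420*(((-2 + 2)*(-5))/46) = 110420*((0*(-5))*(1/46)) = 110420*(0*(1/46)) = 110420*0 = 0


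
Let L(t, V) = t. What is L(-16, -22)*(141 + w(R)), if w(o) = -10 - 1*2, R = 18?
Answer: -2064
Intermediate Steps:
w(o) = -12 (w(o) = -10 - 2 = -12)
L(-16, -22)*(141 + w(R)) = -16*(141 - 12) = -16*129 = -2064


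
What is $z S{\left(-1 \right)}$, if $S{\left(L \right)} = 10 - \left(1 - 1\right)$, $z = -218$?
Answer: $-2180$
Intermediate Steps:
$S{\left(L \right)} = 10$ ($S{\left(L \right)} = 10 - \left(1 - 1\right) = 10 - 0 = 10 + 0 = 10$)
$z S{\left(-1 \right)} = \left(-218\right) 10 = -2180$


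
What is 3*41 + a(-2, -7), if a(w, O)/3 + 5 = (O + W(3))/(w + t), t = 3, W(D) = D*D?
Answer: 114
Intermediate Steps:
W(D) = D²
a(w, O) = -15 + 3*(9 + O)/(3 + w) (a(w, O) = -15 + 3*((O + 3²)/(w + 3)) = -15 + 3*((O + 9)/(3 + w)) = -15 + 3*((9 + O)/(3 + w)) = -15 + 3*(9 + O)/(3 + w))
3*41 + a(-2, -7) = 3*41 + 3*(-6 - 7 - 5*(-2))/(3 - 2) = 123 + 3*(-6 - 7 + 10)/1 = 123 + 3*1*(-3) = 123 - 9 = 114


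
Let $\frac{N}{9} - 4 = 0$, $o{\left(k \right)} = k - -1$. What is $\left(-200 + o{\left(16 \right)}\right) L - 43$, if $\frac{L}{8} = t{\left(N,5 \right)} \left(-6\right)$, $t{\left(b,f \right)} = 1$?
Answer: $8741$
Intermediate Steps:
$o{\left(k \right)} = 1 + k$ ($o{\left(k \right)} = k + 1 = 1 + k$)
$N = 36$ ($N = 36 + 9 \cdot 0 = 36 + 0 = 36$)
$L = -48$ ($L = 8 \cdot 1 \left(-6\right) = 8 \left(-6\right) = -48$)
$\left(-200 + o{\left(16 \right)}\right) L - 43 = \left(-200 + \left(1 + 16\right)\right) \left(-48\right) - 43 = \left(-200 + 17\right) \left(-48\right) - 43 = \left(-183\right) \left(-48\right) - 43 = 8784 - 43 = 8741$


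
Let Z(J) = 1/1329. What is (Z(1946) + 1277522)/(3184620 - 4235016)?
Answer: -1697826739/1395976284 ≈ -1.2162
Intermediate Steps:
Z(J) = 1/1329
(Z(1946) + 1277522)/(3184620 - 4235016) = (1/1329 + 1277522)/(3184620 - 4235016) = (1697826739/1329)/(-1050396) = (1697826739/1329)*(-1/1050396) = -1697826739/1395976284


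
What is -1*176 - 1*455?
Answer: -631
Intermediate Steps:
-1*176 - 1*455 = -176 - 455 = -631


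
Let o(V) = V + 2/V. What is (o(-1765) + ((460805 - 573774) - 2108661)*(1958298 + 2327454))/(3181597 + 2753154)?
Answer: -16805191958931627/10474835515 ≈ -1.6043e+6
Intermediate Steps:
o(V) = V + 2/V
(o(-1765) + ((460805 - 573774) - 2108661)*(1958298 + 2327454))/(3181597 + 2753154) = ((-1765 + 2/(-1765)) + ((460805 - 573774) - 2108661)*(1958298 + 2327454))/(3181597 + 2753154) = ((-1765 + 2*(-1/1765)) + (-112969 - 2108661)*4285752)/5934751 = ((-1765 - 2/1765) - 2221630*4285752)*(1/5934751) = (-3115227/1765 - 9521355215760)*(1/5934751) = -16805191958931627/1765*1/5934751 = -16805191958931627/10474835515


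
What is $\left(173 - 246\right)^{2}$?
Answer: $5329$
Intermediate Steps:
$\left(173 - 246\right)^{2} = \left(-73\right)^{2} = 5329$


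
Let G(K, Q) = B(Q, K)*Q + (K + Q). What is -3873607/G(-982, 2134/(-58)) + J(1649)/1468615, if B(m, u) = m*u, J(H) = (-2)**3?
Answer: 4784303255736481/1643164303000845 ≈ 2.9116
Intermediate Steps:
J(H) = -8
G(K, Q) = K + Q + K*Q**2 (G(K, Q) = (Q*K)*Q + (K + Q) = (K*Q)*Q + (K + Q) = K*Q**2 + (K + Q) = K + Q + K*Q**2)
-3873607/G(-982, 2134/(-58)) + J(1649)/1468615 = -3873607/(-982 + 2134/(-58) - 982*(2134/(-58))**2) - 8/1468615 = -3873607/(-982 + 2134*(-1/58) - 982*(2134*(-1/58))**2) - 8*1/1468615 = -3873607/(-982 - 1067/29 - 982*(-1067/29)**2) - 8/1468615 = -3873607/(-982 - 1067/29 - 982*1138489/841) - 8/1468615 = -3873607/(-982 - 1067/29 - 1117996198/841) - 8/1468615 = -3873607/(-1118853003/841) - 8/1468615 = -3873607*(-841/1118853003) - 8/1468615 = 3257703487/1118853003 - 8/1468615 = 4784303255736481/1643164303000845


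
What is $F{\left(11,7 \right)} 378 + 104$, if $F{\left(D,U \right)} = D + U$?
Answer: $6908$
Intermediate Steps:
$F{\left(11,7 \right)} 378 + 104 = \left(11 + 7\right) 378 + 104 = 18 \cdot 378 + 104 = 6804 + 104 = 6908$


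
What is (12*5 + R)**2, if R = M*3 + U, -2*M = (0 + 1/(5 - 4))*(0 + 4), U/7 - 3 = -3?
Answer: 2916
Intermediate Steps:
U = 0 (U = 21 + 7*(-3) = 21 - 21 = 0)
M = -2 (M = -(0 + 1/(5 - 4))*(0 + 4)/2 = -(0 + 1/1)*4/2 = -(0 + 1)*4/2 = -4/2 = -1/2*4 = -2)
R = -6 (R = -2*3 + 0 = -6 + 0 = -6)
(12*5 + R)**2 = (12*5 - 6)**2 = (60 - 6)**2 = 54**2 = 2916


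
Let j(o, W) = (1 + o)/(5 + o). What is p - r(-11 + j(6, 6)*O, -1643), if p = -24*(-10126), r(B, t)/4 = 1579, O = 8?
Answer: 236708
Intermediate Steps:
j(o, W) = (1 + o)/(5 + o)
r(B, t) = 6316 (r(B, t) = 4*1579 = 6316)
p = 243024
p - r(-11 + j(6, 6)*O, -1643) = 243024 - 1*6316 = 243024 - 6316 = 236708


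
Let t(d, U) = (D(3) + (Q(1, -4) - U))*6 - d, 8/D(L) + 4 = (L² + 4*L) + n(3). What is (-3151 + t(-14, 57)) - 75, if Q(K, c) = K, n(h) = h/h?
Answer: -10636/3 ≈ -3545.3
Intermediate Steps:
n(h) = 1
D(L) = 8/(-3 + L² + 4*L) (D(L) = 8/(-4 + ((L² + 4*L) + 1)) = 8/(-4 + (1 + L² + 4*L)) = 8/(-3 + L² + 4*L))
t(d, U) = 26/3 - d - 6*U (t(d, U) = (8/(-3 + 3² + 4*3) + (1 - U))*6 - d = (8/(-3 + 9 + 12) + (1 - U))*6 - d = (8/18 + (1 - U))*6 - d = (8*(1/18) + (1 - U))*6 - d = (4/9 + (1 - U))*6 - d = (13/9 - U)*6 - d = (26/3 - 6*U) - d = 26/3 - d - 6*U)
(-3151 + t(-14, 57)) - 75 = (-3151 + (26/3 - 1*(-14) - 6*57)) - 75 = (-3151 + (26/3 + 14 - 342)) - 75 = (-3151 - 958/3) - 75 = -10411/3 - 75 = -10636/3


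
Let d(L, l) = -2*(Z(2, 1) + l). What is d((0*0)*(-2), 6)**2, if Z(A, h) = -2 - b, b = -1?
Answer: 100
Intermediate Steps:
Z(A, h) = -1 (Z(A, h) = -2 - 1*(-1) = -2 + 1 = -1)
d(L, l) = 2 - 2*l (d(L, l) = -2*(-1 + l) = 2 - 2*l)
d((0*0)*(-2), 6)**2 = (2 - 2*6)**2 = (2 - 12)**2 = (-10)**2 = 100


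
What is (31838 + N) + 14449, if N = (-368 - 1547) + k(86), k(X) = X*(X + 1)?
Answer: 51854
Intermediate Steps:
k(X) = X*(1 + X)
N = 5567 (N = (-368 - 1547) + 86*(1 + 86) = -1915 + 86*87 = -1915 + 7482 = 5567)
(31838 + N) + 14449 = (31838 + 5567) + 14449 = 37405 + 14449 = 51854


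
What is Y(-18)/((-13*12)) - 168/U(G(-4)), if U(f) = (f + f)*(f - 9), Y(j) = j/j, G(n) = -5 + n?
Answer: -737/1404 ≈ -0.52493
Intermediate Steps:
Y(j) = 1
U(f) = 2*f*(-9 + f) (U(f) = (2*f)*(-9 + f) = 2*f*(-9 + f))
Y(-18)/((-13*12)) - 168/U(G(-4)) = 1/(-13*12) - 168*1/(2*(-9 + (-5 - 4))*(-5 - 4)) = 1/(-156) - 168*(-1/(18*(-9 - 9))) = 1*(-1/156) - 168/(2*(-9)*(-18)) = -1/156 - 168/324 = -1/156 - 168*1/324 = -1/156 - 14/27 = -737/1404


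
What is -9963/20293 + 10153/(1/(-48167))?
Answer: -9924079618406/20293 ≈ -4.8904e+8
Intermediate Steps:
-9963/20293 + 10153/(1/(-48167)) = -9963*1/20293 + 10153/(-1/48167) = -9963/20293 + 10153*(-48167) = -9963/20293 - 489039551 = -9924079618406/20293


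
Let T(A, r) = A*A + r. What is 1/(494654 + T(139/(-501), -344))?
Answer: 251001/124072323631 ≈ 2.0230e-6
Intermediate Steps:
T(A, r) = r + A² (T(A, r) = A² + r = r + A²)
1/(494654 + T(139/(-501), -344)) = 1/(494654 + (-344 + (139/(-501))²)) = 1/(494654 + (-344 + (139*(-1/501))²)) = 1/(494654 + (-344 + (-139/501)²)) = 1/(494654 + (-344 + 19321/251001)) = 1/(494654 - 86325023/251001) = 1/(124072323631/251001) = 251001/124072323631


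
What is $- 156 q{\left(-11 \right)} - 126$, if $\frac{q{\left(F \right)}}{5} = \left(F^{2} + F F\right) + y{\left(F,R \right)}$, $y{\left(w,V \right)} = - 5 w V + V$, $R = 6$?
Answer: $-450966$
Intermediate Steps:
$y{\left(w,V \right)} = V - 5 V w$ ($y{\left(w,V \right)} = - 5 V w + V = V - 5 V w$)
$q{\left(F \right)} = 30 - 150 F + 10 F^{2}$ ($q{\left(F \right)} = 5 \left(\left(F^{2} + F F\right) + 6 \left(1 - 5 F\right)\right) = 5 \left(\left(F^{2} + F^{2}\right) - \left(-6 + 30 F\right)\right) = 5 \left(2 F^{2} - \left(-6 + 30 F\right)\right) = 5 \left(6 - 30 F + 2 F^{2}\right) = 30 - 150 F + 10 F^{2}$)
$- 156 q{\left(-11 \right)} - 126 = - 156 \left(30 - -1650 + 10 \left(-11\right)^{2}\right) - 126 = - 156 \left(30 + 1650 + 10 \cdot 121\right) - 126 = - 156 \left(30 + 1650 + 1210\right) - 126 = \left(-156\right) 2890 - 126 = -450840 - 126 = -450966$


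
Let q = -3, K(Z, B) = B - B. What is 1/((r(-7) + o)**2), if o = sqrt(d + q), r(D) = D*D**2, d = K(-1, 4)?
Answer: (-343 + I*sqrt(3))**(-2) ≈ 8.4992e-6 + 8.584e-8*I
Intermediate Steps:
K(Z, B) = 0
d = 0
r(D) = D**3
o = I*sqrt(3) (o = sqrt(0 - 3) = sqrt(-3) = I*sqrt(3) ≈ 1.732*I)
1/((r(-7) + o)**2) = 1/(((-7)**3 + I*sqrt(3))**2) = 1/((-343 + I*sqrt(3))**2) = (-343 + I*sqrt(3))**(-2)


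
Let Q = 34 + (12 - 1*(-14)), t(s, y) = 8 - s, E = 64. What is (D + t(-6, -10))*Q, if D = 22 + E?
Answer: 6000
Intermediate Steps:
D = 86 (D = 22 + 64 = 86)
Q = 60 (Q = 34 + (12 + 14) = 34 + 26 = 60)
(D + t(-6, -10))*Q = (86 + (8 - 1*(-6)))*60 = (86 + (8 + 6))*60 = (86 + 14)*60 = 100*60 = 6000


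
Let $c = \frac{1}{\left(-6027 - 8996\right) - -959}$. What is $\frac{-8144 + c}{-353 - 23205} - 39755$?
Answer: $- \frac{13171500613343}{331319712} \approx -39755.0$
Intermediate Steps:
$c = - \frac{1}{14064}$ ($c = \frac{1}{-15023 + \left(-833 + 1792\right)} = \frac{1}{-15023 + 959} = \frac{1}{-14064} = - \frac{1}{14064} \approx -7.1104 \cdot 10^{-5}$)
$\frac{-8144 + c}{-353 - 23205} - 39755 = \frac{-8144 - \frac{1}{14064}}{-353 - 23205} - 39755 = - \frac{114537217}{14064 \left(-23558\right)} - 39755 = \left(- \frac{114537217}{14064}\right) \left(- \frac{1}{23558}\right) - 39755 = \frac{114537217}{331319712} - 39755 = - \frac{13171500613343}{331319712}$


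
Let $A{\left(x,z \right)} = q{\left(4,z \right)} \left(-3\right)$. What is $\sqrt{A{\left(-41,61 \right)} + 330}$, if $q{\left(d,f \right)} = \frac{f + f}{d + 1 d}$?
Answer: $\frac{\sqrt{1137}}{2} \approx 16.86$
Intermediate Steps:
$q{\left(d,f \right)} = \frac{f}{d}$ ($q{\left(d,f \right)} = \frac{2 f}{d + d} = \frac{2 f}{2 d} = 2 f \frac{1}{2 d} = \frac{f}{d}$)
$A{\left(x,z \right)} = - \frac{3 z}{4}$ ($A{\left(x,z \right)} = \frac{z}{4} \left(-3\right) = - \frac{3 z}{4}$)
$\sqrt{A{\left(-41,61 \right)} + 330} = \sqrt{\left(- \frac{3}{4}\right) 61 + 330} = \sqrt{- \frac{183}{4} + 330} = \sqrt{\frac{1137}{4}} = \frac{\sqrt{1137}}{2}$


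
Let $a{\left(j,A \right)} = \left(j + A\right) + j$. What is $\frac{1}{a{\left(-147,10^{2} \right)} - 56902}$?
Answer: $- \frac{1}{57096} \approx -1.7514 \cdot 10^{-5}$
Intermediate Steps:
$a{\left(j,A \right)} = A + 2 j$ ($a{\left(j,A \right)} = \left(A + j\right) + j = A + 2 j$)
$\frac{1}{a{\left(-147,10^{2} \right)} - 56902} = \frac{1}{\left(10^{2} + 2 \left(-147\right)\right) - 56902} = \frac{1}{\left(100 - 294\right) - 56902} = \frac{1}{-194 - 56902} = \frac{1}{-57096} = - \frac{1}{57096}$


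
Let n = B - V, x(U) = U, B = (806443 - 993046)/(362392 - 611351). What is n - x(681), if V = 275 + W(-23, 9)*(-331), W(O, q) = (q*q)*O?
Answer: -153759132428/248959 ≈ -6.1761e+5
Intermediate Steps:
W(O, q) = O*q² (W(O, q) = q²*O = O*q²)
B = 186603/248959 (B = -186603/(-248959) = -186603*(-1/248959) = 186603/248959 ≈ 0.74953)
V = 616928 (V = 275 - 23*9²*(-331) = 275 - 23*81*(-331) = 275 - 1863*(-331) = 275 + 616653 = 616928)
n = -153589591349/248959 (n = 186603/248959 - 1*616928 = 186603/248959 - 616928 = -153589591349/248959 ≈ -6.1693e+5)
n - x(681) = -153589591349/248959 - 1*681 = -153589591349/248959 - 681 = -153759132428/248959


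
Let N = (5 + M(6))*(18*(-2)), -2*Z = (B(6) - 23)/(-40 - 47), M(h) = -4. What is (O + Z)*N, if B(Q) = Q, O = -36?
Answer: 37686/29 ≈ 1299.5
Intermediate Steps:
Z = -17/174 (Z = -(6 - 23)/(2*(-40 - 47)) = -(-17)/(2*(-87)) = -(-17)*(-1)/(2*87) = -½*17/87 = -17/174 ≈ -0.097701)
N = -36 (N = (5 - 4)*(18*(-2)) = 1*(-36) = -36)
(O + Z)*N = (-36 - 17/174)*(-36) = -6281/174*(-36) = 37686/29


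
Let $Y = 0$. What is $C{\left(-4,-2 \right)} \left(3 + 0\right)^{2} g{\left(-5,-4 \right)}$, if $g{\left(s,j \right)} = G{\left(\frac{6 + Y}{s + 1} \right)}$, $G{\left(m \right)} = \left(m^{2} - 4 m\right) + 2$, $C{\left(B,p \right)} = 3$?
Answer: $\frac{1107}{4} \approx 276.75$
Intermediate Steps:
$G{\left(m \right)} = 2 + m^{2} - 4 m$
$g{\left(s,j \right)} = 2 - \frac{24}{1 + s} + \frac{36}{\left(1 + s\right)^{2}}$ ($g{\left(s,j \right)} = 2 + \left(\frac{6 + 0}{s + 1}\right)^{2} - 4 \frac{6 + 0}{s + 1} = 2 + \left(\frac{6}{1 + s}\right)^{2} - 4 \frac{6}{1 + s} = 2 + \frac{36}{\left(1 + s\right)^{2}} - \frac{24}{1 + s} = 2 - \frac{24}{1 + s} + \frac{36}{\left(1 + s\right)^{2}}$)
$C{\left(-4,-2 \right)} \left(3 + 0\right)^{2} g{\left(-5,-4 \right)} = 3 \left(3 + 0\right)^{2} \frac{2 \left(7 + \left(-5\right)^{2} - -50\right)}{1 + \left(-5\right)^{2} + 2 \left(-5\right)} = 3 \cdot 3^{2} \frac{2 \left(7 + 25 + 50\right)}{1 + 25 - 10} = 3 \cdot 9 \cdot 2 \cdot \frac{1}{16} \cdot 82 = 27 \cdot 2 \cdot \frac{1}{16} \cdot 82 = 27 \cdot \frac{41}{4} = \frac{1107}{4}$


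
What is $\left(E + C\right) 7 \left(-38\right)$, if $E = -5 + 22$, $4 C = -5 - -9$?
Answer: $-4788$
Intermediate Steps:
$C = 1$ ($C = \frac{-5 - -9}{4} = \frac{-5 + 9}{4} = \frac{1}{4} \cdot 4 = 1$)
$E = 17$
$\left(E + C\right) 7 \left(-38\right) = \left(17 + 1\right) 7 \left(-38\right) = 18 \cdot 7 \left(-38\right) = 126 \left(-38\right) = -4788$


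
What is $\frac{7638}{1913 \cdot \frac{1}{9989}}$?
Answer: $\frac{76295982}{1913} \approx 39883.0$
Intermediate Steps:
$\frac{7638}{1913 \cdot \frac{1}{9989}} = \frac{7638}{\frac{1913}{9989}} = 7638 \cdot \frac{9989}{1913} = \frac{76295982}{1913}$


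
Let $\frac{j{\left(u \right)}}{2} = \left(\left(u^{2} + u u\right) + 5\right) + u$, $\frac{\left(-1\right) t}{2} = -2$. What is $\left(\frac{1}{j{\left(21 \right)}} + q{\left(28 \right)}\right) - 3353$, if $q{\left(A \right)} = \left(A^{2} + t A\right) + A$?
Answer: $- \frac{4411063}{1816} \approx -2429.0$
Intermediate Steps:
$t = 4$ ($t = \left(-2\right) \left(-2\right) = 4$)
$q{\left(A \right)} = A^{2} + 5 A$ ($q{\left(A \right)} = \left(A^{2} + 4 A\right) + A = A^{2} + 5 A$)
$j{\left(u \right)} = 10 + 2 u + 4 u^{2}$ ($j{\left(u \right)} = 2 \left(\left(\left(u^{2} + u u\right) + 5\right) + u\right) = 2 \left(\left(\left(u^{2} + u^{2}\right) + 5\right) + u\right) = 2 \left(\left(2 u^{2} + 5\right) + u\right) = 2 \left(\left(5 + 2 u^{2}\right) + u\right) = 2 \left(5 + u + 2 u^{2}\right) = 10 + 2 u + 4 u^{2}$)
$\left(\frac{1}{j{\left(21 \right)}} + q{\left(28 \right)}\right) - 3353 = \left(\frac{1}{10 + 2 \cdot 21 + 4 \cdot 21^{2}} + 28 \left(5 + 28\right)\right) - 3353 = \left(\frac{1}{10 + 42 + 4 \cdot 441} + 28 \cdot 33\right) - 3353 = \left(\frac{1}{10 + 42 + 1764} + 924\right) - 3353 = \left(\frac{1}{1816} + 924\right) - 3353 = \frac{1677985}{1816} - 3353 = - \frac{4411063}{1816}$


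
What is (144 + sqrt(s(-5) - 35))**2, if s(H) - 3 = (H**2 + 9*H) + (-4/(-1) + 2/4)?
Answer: (288 + I*sqrt(190))**2/4 ≈ 20689.0 + 1984.9*I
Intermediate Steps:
s(H) = 15/2 + H**2 + 9*H (s(H) = 3 + ((H**2 + 9*H) + (-4/(-1) + 2/4)) = 3 + ((H**2 + 9*H) + (-4*(-1) + 2*(1/4))) = 3 + ((H**2 + 9*H) + (4 + 1/2)) = 3 + ((H**2 + 9*H) + 9/2) = 3 + (9/2 + H**2 + 9*H) = 15/2 + H**2 + 9*H)
(144 + sqrt(s(-5) - 35))**2 = (144 + sqrt((15/2 + (-5)**2 + 9*(-5)) - 35))**2 = (144 + sqrt((15/2 + 25 - 45) - 35))**2 = (144 + sqrt(-25/2 - 35))**2 = (144 + sqrt(-95/2))**2 = (144 + I*sqrt(190)/2)**2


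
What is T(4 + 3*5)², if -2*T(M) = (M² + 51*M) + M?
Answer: 1819801/4 ≈ 4.5495e+5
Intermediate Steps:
T(M) = -26*M - M²/2 (T(M) = -((M² + 51*M) + M)/2 = -(M² + 52*M)/2 = -26*M - M²/2)
T(4 + 3*5)² = (-(4 + 3*5)*(52 + (4 + 3*5))/2)² = (-(4 + 15)*(52 + (4 + 15))/2)² = (-½*19*(52 + 19))² = (-½*19*71)² = (-1349/2)² = 1819801/4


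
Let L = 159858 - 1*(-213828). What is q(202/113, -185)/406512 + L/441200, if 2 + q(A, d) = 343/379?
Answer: 3598305592933/4248426423600 ≈ 0.84697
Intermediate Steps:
q(A, d) = -415/379 (q(A, d) = -2 + 343/379 = -415/379)
L = 373686 (L = 159858 + 213828 = 373686)
q(202/113, -185)/406512 + L/441200 = -415/379/406512 + 373686/441200 = -415/379*1/406512 + 373686*(1/441200) = -415/154068048 + 186843/220600 = 3598305592933/4248426423600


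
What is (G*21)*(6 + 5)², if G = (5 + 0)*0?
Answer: 0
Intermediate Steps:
G = 0 (G = 5*0 = 0)
(G*21)*(6 + 5)² = (0*21)*(6 + 5)² = 0*11² = 0*121 = 0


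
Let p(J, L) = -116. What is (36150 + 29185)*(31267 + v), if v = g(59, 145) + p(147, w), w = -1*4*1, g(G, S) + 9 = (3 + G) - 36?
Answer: 2036361280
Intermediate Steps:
g(G, S) = -42 + G (g(G, S) = -9 + ((3 + G) - 36) = -9 + (-33 + G) = -42 + G)
w = -4 (w = -4*1 = -4)
v = -99 (v = (-42 + 59) - 116 = 17 - 116 = -99)
(36150 + 29185)*(31267 + v) = (36150 + 29185)*(31267 - 99) = 65335*31168 = 2036361280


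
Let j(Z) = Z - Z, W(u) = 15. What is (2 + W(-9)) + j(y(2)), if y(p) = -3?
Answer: 17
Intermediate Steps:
j(Z) = 0
(2 + W(-9)) + j(y(2)) = (2 + 15) + 0 = 17 + 0 = 17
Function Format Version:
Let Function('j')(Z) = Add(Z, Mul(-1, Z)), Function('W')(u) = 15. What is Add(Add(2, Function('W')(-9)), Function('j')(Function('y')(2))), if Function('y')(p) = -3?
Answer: 17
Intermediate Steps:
Function('j')(Z) = 0
Add(Add(2, Function('W')(-9)), Function('j')(Function('y')(2))) = Add(Add(2, 15), 0) = Add(17, 0) = 17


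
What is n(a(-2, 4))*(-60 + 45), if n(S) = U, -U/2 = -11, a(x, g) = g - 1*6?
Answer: -330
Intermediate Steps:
a(x, g) = -6 + g (a(x, g) = g - 6 = -6 + g)
U = 22 (U = -2*(-11) = 22)
n(S) = 22
n(a(-2, 4))*(-60 + 45) = 22*(-60 + 45) = 22*(-15) = -330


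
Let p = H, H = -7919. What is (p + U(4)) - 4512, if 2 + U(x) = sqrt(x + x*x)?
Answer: -12433 + 2*sqrt(5) ≈ -12429.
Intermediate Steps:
U(x) = -2 + sqrt(x + x**2) (U(x) = -2 + sqrt(x + x*x) = -2 + sqrt(x + x**2))
p = -7919
(p + U(4)) - 4512 = (-7919 + (-2 + sqrt(4*(1 + 4)))) - 4512 = (-7919 + (-2 + sqrt(4*5))) - 4512 = (-7919 + (-2 + sqrt(20))) - 4512 = (-7919 + (-2 + 2*sqrt(5))) - 4512 = (-7921 + 2*sqrt(5)) - 4512 = -12433 + 2*sqrt(5)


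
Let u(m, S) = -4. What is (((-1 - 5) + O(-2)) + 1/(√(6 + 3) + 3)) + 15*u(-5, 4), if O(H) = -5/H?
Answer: -190/3 ≈ -63.333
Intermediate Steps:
(((-1 - 5) + O(-2)) + 1/(√(6 + 3) + 3)) + 15*u(-5, 4) = (((-1 - 5) - 5/(-2)) + 1/(√(6 + 3) + 3)) + 15*(-4) = ((-6 - 5*(-½)) + 1/(√9 + 3)) - 60 = ((-6 + 5/2) + 1/(3 + 3)) - 60 = (-7/2 + 1/6) - 60 = (-7/2 + ⅙) - 60 = -10/3 - 60 = -190/3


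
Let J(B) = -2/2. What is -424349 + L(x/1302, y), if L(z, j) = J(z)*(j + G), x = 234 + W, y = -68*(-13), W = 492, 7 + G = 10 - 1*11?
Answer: -425225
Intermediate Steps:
G = -8 (G = -7 + (10 - 1*11) = -7 + (10 - 11) = -7 - 1 = -8)
J(B) = -1 (J(B) = -2*½ = -1)
y = 884
x = 726 (x = 234 + 492 = 726)
L(z, j) = 8 - j (L(z, j) = -(j - 8) = -(-8 + j) = 8 - j)
-424349 + L(x/1302, y) = -424349 + (8 - 1*884) = -424349 + (8 - 884) = -424349 - 876 = -425225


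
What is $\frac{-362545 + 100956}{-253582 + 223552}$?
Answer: $\frac{261589}{30030} \approx 8.7109$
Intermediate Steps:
$\frac{-362545 + 100956}{-253582 + 223552} = - \frac{261589}{-30030} = \left(-261589\right) \left(- \frac{1}{30030}\right) = \frac{261589}{30030}$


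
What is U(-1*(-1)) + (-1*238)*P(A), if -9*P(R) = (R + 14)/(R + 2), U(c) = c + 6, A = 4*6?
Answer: 5341/117 ≈ 45.650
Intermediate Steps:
A = 24
U(c) = 6 + c
P(R) = -(14 + R)/(9*(2 + R)) (P(R) = -(R + 14)/(9*(R + 2)) = -(14 + R)/(9*(2 + R)))
U(-1*(-1)) + (-1*238)*P(A) = (6 - 1*(-1)) + (-1*238)*((-14 - 1*24)/(9*(2 + 24))) = (6 + 1) - 238*(-14 - 24)/(9*26) = 7 - 238*(-38)/(9*26) = 7 - 238*(-19/117) = 7 + 4522/117 = 5341/117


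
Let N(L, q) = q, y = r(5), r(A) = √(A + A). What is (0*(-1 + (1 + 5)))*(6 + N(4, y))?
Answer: 0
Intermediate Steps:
r(A) = √2*√A (r(A) = √(2*A) = √2*√A)
y = √10 (y = √2*√5 = √10 ≈ 3.1623)
(0*(-1 + (1 + 5)))*(6 + N(4, y)) = (0*(-1 + (1 + 5)))*(6 + √10) = (0*(-1 + 6))*(6 + √10) = (0*5)*(6 + √10) = 0*(6 + √10) = 0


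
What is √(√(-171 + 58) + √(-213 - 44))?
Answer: √I*√(√113 + √257) ≈ 3.6511 + 3.6511*I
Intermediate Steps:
√(√(-171 + 58) + √(-213 - 44)) = √(√(-113) + √(-257)) = √(I*√113 + I*√257)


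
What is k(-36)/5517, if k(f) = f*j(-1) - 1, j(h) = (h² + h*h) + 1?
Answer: -109/5517 ≈ -0.019757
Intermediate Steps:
j(h) = 1 + 2*h² (j(h) = (h² + h²) + 1 = 2*h² + 1 = 1 + 2*h²)
k(f) = -1 + 3*f (k(f) = f*(1 + 2*(-1)²) - 1 = f*(1 + 2*1) - 1 = f*(1 + 2) - 1 = f*3 - 1 = 3*f - 1 = -1 + 3*f)
k(-36)/5517 = (-1 + 3*(-36))/5517 = (-1 - 108)*(1/5517) = -109*1/5517 = -109/5517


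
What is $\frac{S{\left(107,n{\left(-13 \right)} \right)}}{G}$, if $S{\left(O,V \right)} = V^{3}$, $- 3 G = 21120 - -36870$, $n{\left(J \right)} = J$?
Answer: $\frac{2197}{19330} \approx 0.11366$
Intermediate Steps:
$G = -19330$ ($G = - \frac{21120 - -36870}{3} = - \frac{21120 + 36870}{3} = \left(- \frac{1}{3}\right) 57990 = -19330$)
$\frac{S{\left(107,n{\left(-13 \right)} \right)}}{G} = \frac{\left(-13\right)^{3}}{-19330} = \left(-2197\right) \left(- \frac{1}{19330}\right) = \frac{2197}{19330}$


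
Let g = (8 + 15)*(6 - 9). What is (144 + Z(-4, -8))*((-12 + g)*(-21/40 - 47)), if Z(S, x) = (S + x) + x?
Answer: 4773411/10 ≈ 4.7734e+5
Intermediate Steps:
Z(S, x) = S + 2*x
g = -69 (g = 23*(-3) = -69)
(144 + Z(-4, -8))*((-12 + g)*(-21/40 - 47)) = (144 + (-4 + 2*(-8)))*((-12 - 69)*(-21/40 - 47)) = (144 + (-4 - 16))*(-81*(-21*1/40 - 47)) = (144 - 20)*(-81*(-21/40 - 47)) = 124*(-81*(-1901/40)) = 124*(153981/40) = 4773411/10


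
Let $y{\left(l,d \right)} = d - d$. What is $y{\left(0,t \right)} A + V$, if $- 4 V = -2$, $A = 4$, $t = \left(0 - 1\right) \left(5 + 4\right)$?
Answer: $\frac{1}{2} \approx 0.5$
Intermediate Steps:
$t = -9$ ($t = \left(-1\right) 9 = -9$)
$y{\left(l,d \right)} = 0$
$V = \frac{1}{2}$ ($V = \left(- \frac{1}{4}\right) \left(-2\right) = \frac{1}{2} \approx 0.5$)
$y{\left(0,t \right)} A + V = 0 \cdot 4 + \frac{1}{2} = 0 + \frac{1}{2} = \frac{1}{2}$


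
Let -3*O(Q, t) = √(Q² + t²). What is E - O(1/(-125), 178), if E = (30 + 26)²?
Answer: 3136 + √495062501/375 ≈ 3195.3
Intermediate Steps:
E = 3136 (E = 56² = 3136)
O(Q, t) = -√(Q² + t²)/3
E - O(1/(-125), 178) = 3136 - (-1)*√((1/(-125))² + 178²)/3 = 3136 - (-1)*√((-1/125)² + 31684)/3 = 3136 - (-1)*√(1/15625 + 31684)/3 = 3136 - (-1)*√(495062501/15625)/3 = 3136 - (-1)*√495062501/125/3 = 3136 - (-1)*√495062501/375 = 3136 + √495062501/375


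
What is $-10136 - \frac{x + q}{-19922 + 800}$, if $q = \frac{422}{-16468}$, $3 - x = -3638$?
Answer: $- \frac{531962924915}{52483516} \approx -10136.0$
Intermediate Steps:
$x = 3641$ ($x = 3 - -3638 = 3 + 3638 = 3641$)
$q = - \frac{211}{8234}$ ($q = 422 \left(- \frac{1}{16468}\right) = - \frac{211}{8234} \approx -0.025625$)
$-10136 - \frac{x + q}{-19922 + 800} = -10136 - \frac{3641 - \frac{211}{8234}}{-19922 + 800} = -10136 - \frac{29979783}{8234 \left(-19122\right)} = -10136 - \frac{29979783}{8234} \left(- \frac{1}{19122}\right) = -10136 - - \frac{9993261}{52483516} = -10136 + \frac{9993261}{52483516} = - \frac{531962924915}{52483516}$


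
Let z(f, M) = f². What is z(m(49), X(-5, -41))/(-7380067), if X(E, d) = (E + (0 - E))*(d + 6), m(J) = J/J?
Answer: -1/7380067 ≈ -1.3550e-7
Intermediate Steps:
m(J) = 1
X(E, d) = 0 (X(E, d) = (E - E)*(6 + d) = 0*(6 + d) = 0)
z(m(49), X(-5, -41))/(-7380067) = 1²/(-7380067) = 1*(-1/7380067) = -1/7380067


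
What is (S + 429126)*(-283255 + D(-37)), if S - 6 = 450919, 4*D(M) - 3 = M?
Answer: -498572652877/2 ≈ -2.4929e+11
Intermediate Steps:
D(M) = ¾ + M/4
S = 450925 (S = 6 + 450919 = 450925)
(S + 429126)*(-283255 + D(-37)) = (450925 + 429126)*(-283255 + (¾ + (¼)*(-37))) = 880051*(-283255 + (¾ - 37/4)) = 880051*(-283255 - 17/2) = 880051*(-566527/2) = -498572652877/2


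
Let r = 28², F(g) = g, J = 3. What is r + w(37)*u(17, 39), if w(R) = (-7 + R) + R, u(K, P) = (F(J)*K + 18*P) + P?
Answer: 53848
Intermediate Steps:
u(K, P) = 3*K + 19*P (u(K, P) = (3*K + 18*P) + P = 3*K + 19*P)
w(R) = -7 + 2*R
r = 784
r + w(37)*u(17, 39) = 784 + (-7 + 2*37)*(3*17 + 19*39) = 784 + (-7 + 74)*(51 + 741) = 784 + 67*792 = 784 + 53064 = 53848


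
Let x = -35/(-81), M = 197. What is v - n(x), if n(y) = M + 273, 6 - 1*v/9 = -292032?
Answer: 2627872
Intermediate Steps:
v = 2628342 (v = 54 - 9*(-292032) = 54 + 2628288 = 2628342)
x = 35/81 (x = -35*(-1/81) = 35/81 ≈ 0.43210)
n(y) = 470 (n(y) = 197 + 273 = 470)
v - n(x) = 2628342 - 1*470 = 2628342 - 470 = 2627872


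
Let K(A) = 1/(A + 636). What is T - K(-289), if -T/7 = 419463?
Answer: -1018875628/347 ≈ -2.9362e+6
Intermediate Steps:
T = -2936241 (T = -7*419463 = -2936241)
K(A) = 1/(636 + A)
T - K(-289) = -2936241 - 1/(636 - 289) = -2936241 - 1/347 = -1018875628/347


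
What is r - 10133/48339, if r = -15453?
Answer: -746992700/48339 ≈ -15453.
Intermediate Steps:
r - 10133/48339 = -15453 - 10133/48339 = -746992700/48339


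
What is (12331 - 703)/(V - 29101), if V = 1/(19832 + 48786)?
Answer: -797890104/1996852417 ≈ -0.39957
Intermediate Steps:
V = 1/68618 ≈ 1.4573e-5
(12331 - 703)/(V - 29101) = (12331 - 703)/(1/68618 - 29101) = 11628/(-1996852417/68618) = 11628*(-68618/1996852417) = -797890104/1996852417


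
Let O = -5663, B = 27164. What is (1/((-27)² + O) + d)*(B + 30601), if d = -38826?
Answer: -11065895771025/4934 ≈ -2.2428e+9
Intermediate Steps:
(1/((-27)² + O) + d)*(B + 30601) = (1/((-27)² - 5663) - 38826)*(27164 + 30601) = (1/(729 - 5663) - 38826)*57765 = (1/(-4934) - 38826)*57765 = (-1/4934 - 38826)*57765 = -191567485/4934*57765 = -11065895771025/4934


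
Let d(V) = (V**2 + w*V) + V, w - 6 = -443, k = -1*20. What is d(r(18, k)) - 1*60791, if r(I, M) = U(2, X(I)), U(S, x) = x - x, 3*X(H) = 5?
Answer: -60791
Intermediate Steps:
X(H) = 5/3 (X(H) = (1/3)*5 = 5/3)
k = -20
U(S, x) = 0
w = -437 (w = 6 - 443 = -437)
r(I, M) = 0
d(V) = V**2 - 436*V (d(V) = (V**2 - 437*V) + V = V**2 - 436*V)
d(r(18, k)) - 1*60791 = 0*(-436 + 0) - 1*60791 = 0*(-436) - 60791 = 0 - 60791 = -60791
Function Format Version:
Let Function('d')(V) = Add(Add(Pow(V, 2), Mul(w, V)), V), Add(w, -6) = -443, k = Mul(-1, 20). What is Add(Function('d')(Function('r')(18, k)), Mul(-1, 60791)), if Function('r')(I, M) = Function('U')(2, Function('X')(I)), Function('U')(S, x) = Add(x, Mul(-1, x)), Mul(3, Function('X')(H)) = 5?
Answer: -60791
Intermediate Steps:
Function('X')(H) = Rational(5, 3) (Function('X')(H) = Mul(Rational(1, 3), 5) = Rational(5, 3))
k = -20
Function('U')(S, x) = 0
w = -437 (w = Add(6, -443) = -437)
Function('r')(I, M) = 0
Function('d')(V) = Add(Pow(V, 2), Mul(-436, V)) (Function('d')(V) = Add(Add(Pow(V, 2), Mul(-437, V)), V) = Add(Pow(V, 2), Mul(-436, V)))
Add(Function('d')(Function('r')(18, k)), Mul(-1, 60791)) = Add(Mul(0, Add(-436, 0)), Mul(-1, 60791)) = Add(Mul(0, -436), -60791) = Add(0, -60791) = -60791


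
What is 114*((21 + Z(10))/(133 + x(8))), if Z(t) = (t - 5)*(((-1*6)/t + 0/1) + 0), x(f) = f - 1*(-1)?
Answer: 1026/71 ≈ 14.451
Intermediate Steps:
x(f) = 1 + f (x(f) = f + 1 = 1 + f)
Z(t) = -6*(-5 + t)/t (Z(t) = (-5 + t)*((-6/t + 0*1) + 0) = (-5 + t)*((-6/t + 0) + 0) = (-5 + t)*(-6/t + 0) = (-5 + t)*(-6/t) = -6*(-5 + t)/t)
114*((21 + Z(10))/(133 + x(8))) = 114*((21 + (-6 + 30/10))/(133 + (1 + 8))) = 114*((21 + (-6 + 30*(⅒)))/(133 + 9)) = 114*((21 + (-6 + 3))/142) = 114*((21 - 3)*(1/142)) = 114*(18*(1/142)) = 114*(9/71) = 1026/71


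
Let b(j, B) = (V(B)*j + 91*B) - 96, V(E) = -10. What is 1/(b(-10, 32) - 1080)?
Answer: 1/1836 ≈ 0.00054466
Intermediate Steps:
b(j, B) = -96 - 10*j + 91*B (b(j, B) = (-10*j + 91*B) - 96 = -96 - 10*j + 91*B)
1/(b(-10, 32) - 1080) = 1/((-96 - 10*(-10) + 91*32) - 1080) = 1/((-96 + 100 + 2912) - 1080) = 1/(2916 - 1080) = 1/1836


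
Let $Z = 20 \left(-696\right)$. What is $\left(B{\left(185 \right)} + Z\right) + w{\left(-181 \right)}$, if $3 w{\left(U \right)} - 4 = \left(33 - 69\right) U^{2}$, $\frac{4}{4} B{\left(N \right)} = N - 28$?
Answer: $- \frac{1220681}{3} \approx -4.0689 \cdot 10^{5}$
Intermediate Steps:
$Z = -13920$
$B{\left(N \right)} = -28 + N$ ($B{\left(N \right)} = N - 28 = -28 + N$)
$w{\left(U \right)} = \frac{4}{3} - 12 U^{2}$ ($w{\left(U \right)} = \frac{4}{3} + \frac{\left(33 - 69\right) U^{2}}{3} = \frac{4}{3} + \frac{\left(-36\right) U^{2}}{3} = \frac{4}{3} - 12 U^{2}$)
$\left(B{\left(185 \right)} + Z\right) + w{\left(-181 \right)} = \left(\left(-28 + 185\right) - 13920\right) + \left(\frac{4}{3} - 12 \left(-181\right)^{2}\right) = \left(157 - 13920\right) + \left(\frac{4}{3} - 393132\right) = -13763 + \left(\frac{4}{3} - 393132\right) = -13763 - \frac{1179392}{3} = - \frac{1220681}{3}$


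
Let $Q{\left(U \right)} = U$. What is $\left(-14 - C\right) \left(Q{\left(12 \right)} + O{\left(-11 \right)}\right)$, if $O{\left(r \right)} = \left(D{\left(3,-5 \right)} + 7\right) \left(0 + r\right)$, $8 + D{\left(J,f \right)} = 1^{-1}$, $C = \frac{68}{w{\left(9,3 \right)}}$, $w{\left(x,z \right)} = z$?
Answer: $-440$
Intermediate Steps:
$C = \frac{68}{3} \approx 22.667$
$D{\left(J,f \right)} = -7$ ($D{\left(J,f \right)} = -8 + 1^{-1} = -8 + 1 = -7$)
$O{\left(r \right)} = 0$ ($O{\left(r \right)} = \left(-7 + 7\right) \left(0 + r\right) = 0 r = 0$)
$\left(-14 - C\right) \left(Q{\left(12 \right)} + O{\left(-11 \right)}\right) = \left(-14 - \frac{68}{3}\right) \left(12 + 0\right) = \left(-14 - \frac{68}{3}\right) 12 = \left(- \frac{110}{3}\right) 12 = -440$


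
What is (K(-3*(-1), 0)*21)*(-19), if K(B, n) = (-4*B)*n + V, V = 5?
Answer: -1995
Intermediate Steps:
K(B, n) = 5 - 4*B*n (K(B, n) = (-4*B)*n + 5 = -4*B*n + 5 = 5 - 4*B*n)
(K(-3*(-1), 0)*21)*(-19) = ((5 - 4*(-3*(-1))*0)*21)*(-19) = ((5 - 4*3*0)*21)*(-19) = ((5 + 0)*21)*(-19) = (5*21)*(-19) = 105*(-19) = -1995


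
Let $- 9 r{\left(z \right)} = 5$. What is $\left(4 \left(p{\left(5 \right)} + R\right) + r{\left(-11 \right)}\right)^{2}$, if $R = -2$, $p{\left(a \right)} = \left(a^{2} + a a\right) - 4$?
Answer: $\frac{2493241}{81} \approx 30781.0$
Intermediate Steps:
$p{\left(a \right)} = -4 + 2 a^{2}$ ($p{\left(a \right)} = \left(a^{2} + a^{2}\right) - 4 = 2 a^{2} - 4 = -4 + 2 a^{2}$)
$r{\left(z \right)} = - \frac{5}{9}$ ($r{\left(z \right)} = \left(- \frac{1}{9}\right) 5 = - \frac{5}{9}$)
$\left(4 \left(p{\left(5 \right)} + R\right) + r{\left(-11 \right)}\right)^{2} = \left(4 \left(\left(-4 + 2 \cdot 5^{2}\right) - 2\right) - \frac{5}{9}\right)^{2} = \left(4 \left(\left(-4 + 2 \cdot 25\right) - 2\right) - \frac{5}{9}\right)^{2} = \left(4 \left(\left(-4 + 50\right) - 2\right) - \frac{5}{9}\right)^{2} = \left(4 \left(46 - 2\right) - \frac{5}{9}\right)^{2} = \left(4 \cdot 44 - \frac{5}{9}\right)^{2} = \left(176 - \frac{5}{9}\right)^{2} = \left(\frac{1579}{9}\right)^{2} = \frac{2493241}{81}$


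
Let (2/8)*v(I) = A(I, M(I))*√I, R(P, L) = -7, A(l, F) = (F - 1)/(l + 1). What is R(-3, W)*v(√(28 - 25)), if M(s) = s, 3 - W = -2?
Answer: -56*3^(¼) + 28*3^(¾) ≈ -9.8739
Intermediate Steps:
W = 5 (W = 3 - 1*(-2) = 3 + 2 = 5)
A(l, F) = (-1 + F)/(1 + l)
v(I) = 4*√I*(-1 + I)/(1 + I) (v(I) = 4*(((-1 + I)/(1 + I))*√I) = 4*(√I*(-1 + I)/(1 + I)) = 4*√I*(-1 + I)/(1 + I))
R(-3, W)*v(√(28 - 25)) = -28*√(√(28 - 25))*(-1 + √(28 - 25))/(1 + √(28 - 25)) = -28*√(√3)*(-1 + √3)/(1 + √3) = -28*3^(¼)*(-1 + √3)/(1 + √3)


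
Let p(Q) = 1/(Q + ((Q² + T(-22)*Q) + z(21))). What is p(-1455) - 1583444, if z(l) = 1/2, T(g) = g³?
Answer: -55763863911522/35216821 ≈ -1.5834e+6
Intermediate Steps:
z(l) = ½
p(Q) = 1/(½ + Q² - 10647*Q) (p(Q) = 1/(Q + ((Q² + (-22)³*Q) + ½)) = 1/(Q + ((Q² - 10648*Q) + ½)) = 1/(Q + (½ + Q² - 10648*Q)) = 1/(½ + Q² - 10647*Q))
p(-1455) - 1583444 = 2/(1 - 21294*(-1455) + 2*(-1455)²) - 1583444 = 2/(1 + 30982770 + 2*2117025) - 1583444 = 2/(1 + 30982770 + 4234050) - 1583444 = 2/35216821 - 1583444 = -55763863911522/35216821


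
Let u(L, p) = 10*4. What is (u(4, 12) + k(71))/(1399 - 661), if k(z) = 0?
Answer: 20/369 ≈ 0.054201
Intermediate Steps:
u(L, p) = 40
(u(4, 12) + k(71))/(1399 - 661) = (40 + 0)/(1399 - 661) = 40/738 = 40*(1/738) = 20/369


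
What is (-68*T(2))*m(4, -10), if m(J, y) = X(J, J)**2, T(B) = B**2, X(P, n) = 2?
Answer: -1088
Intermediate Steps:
m(J, y) = 4 (m(J, y) = 2**2 = 4)
(-68*T(2))*m(4, -10) = -68*2**2*4 = -68*4*4 = -272*4 = -1088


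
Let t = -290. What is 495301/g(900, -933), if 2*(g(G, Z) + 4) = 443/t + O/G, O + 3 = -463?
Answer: -3231839025/32773 ≈ -98613.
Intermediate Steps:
O = -466 (O = -3 - 463 = -466)
g(G, Z) = -2763/580 - 233/G (g(G, Z) = -4 + (443/(-290) - 466/G)/2 = -4 + (443*(-1/290) - 466/G)/2 = -4 + (-443/290 - 466/G)/2 = -4 + (-443/580 - 233/G) = -2763/580 - 233/G)
495301/g(900, -933) = 495301/(-2763/580 - 233/900) = 495301/(-32773/6525) = 495301*(-6525/32773) = -3231839025/32773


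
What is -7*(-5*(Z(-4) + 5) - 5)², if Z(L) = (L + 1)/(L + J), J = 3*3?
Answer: -5103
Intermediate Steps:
J = 9
Z(L) = (1 + L)/(9 + L) (Z(L) = (L + 1)/(L + 9) = (1 + L)/(9 + L))
-7*(-5*(Z(-4) + 5) - 5)² = -7*(-5*((1 - 4)/(9 - 4) + 5) - 5)² = -7*(-5*(-3/5 + 5) - 5)² = -7*(-5*((⅕)*(-3) + 5) - 5)² = -7*(-5*(-⅗ + 5) - 5)² = -7*(-5*22/5 - 5)² = -7*(-22 - 5)² = -7*(-27)² = -7*729 = -5103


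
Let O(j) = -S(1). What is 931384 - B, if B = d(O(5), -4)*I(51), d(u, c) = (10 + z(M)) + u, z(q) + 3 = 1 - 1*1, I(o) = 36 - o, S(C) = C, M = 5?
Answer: 931474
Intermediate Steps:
z(q) = -3 (z(q) = -3 + (1 - 1*1) = -3 + (1 - 1) = -3 + 0 = -3)
O(j) = -1 (O(j) = -1*1 = -1)
d(u, c) = 7 + u (d(u, c) = (10 - 3) + u = 7 + u)
B = -90 (B = (7 - 1)*(36 - 1*51) = 6*(36 - 51) = 6*(-15) = -90)
931384 - B = 931384 - 1*(-90) = 931384 + 90 = 931474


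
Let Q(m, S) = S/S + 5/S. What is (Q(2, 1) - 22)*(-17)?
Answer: 272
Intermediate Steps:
Q(m, S) = 1 + 5/S
(Q(2, 1) - 22)*(-17) = ((5 + 1)/1 - 22)*(-17) = (1*6 - 22)*(-17) = (6 - 22)*(-17) = -16*(-17) = 272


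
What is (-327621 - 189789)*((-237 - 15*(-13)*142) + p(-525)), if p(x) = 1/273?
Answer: -1292605734900/91 ≈ -1.4204e+10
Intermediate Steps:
p(x) = 1/273
(-327621 - 189789)*((-237 - 15*(-13)*142) + p(-525)) = (-327621 - 189789)*((-237 - 15*(-13)*142) + 1/273) = -517410*((-237 + 195*142) + 1/273) = -517410*((-237 + 27690) + 1/273) = -517410*(27453 + 1/273) = -517410*7494670/273 = -1292605734900/91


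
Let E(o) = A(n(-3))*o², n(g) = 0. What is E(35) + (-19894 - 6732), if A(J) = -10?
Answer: -38876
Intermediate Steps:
E(o) = -10*o²
E(35) + (-19894 - 6732) = -10*35² + (-19894 - 6732) = -10*1225 - 26626 = -12250 - 26626 = -38876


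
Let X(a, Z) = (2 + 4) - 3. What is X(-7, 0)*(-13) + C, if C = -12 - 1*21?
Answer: -72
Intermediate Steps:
X(a, Z) = 3 (X(a, Z) = 6 - 3 = 3)
C = -33 (C = -12 - 21 = -33)
X(-7, 0)*(-13) + C = 3*(-13) - 33 = -39 - 33 = -72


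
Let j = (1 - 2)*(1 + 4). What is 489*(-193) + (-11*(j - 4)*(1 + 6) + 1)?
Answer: -93683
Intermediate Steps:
j = -5 (j = -1*5 = -5)
489*(-193) + (-11*(j - 4)*(1 + 6) + 1) = 489*(-193) + (-11*(-5 - 4)*(1 + 6) + 1) = -94377 + (-(-99)*7 + 1) = -94377 + (-11*(-63) + 1) = -94377 + (693 + 1) = -94377 + 694 = -93683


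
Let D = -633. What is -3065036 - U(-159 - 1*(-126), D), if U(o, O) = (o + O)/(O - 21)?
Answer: -334089035/109 ≈ -3.0650e+6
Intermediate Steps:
U(o, O) = (O + o)/(-21 + O)
-3065036 - U(-159 - 1*(-126), D) = -3065036 - (-633 + (-159 - 1*(-126)))/(-21 - 633) = -3065036 - (-633 + (-159 + 126))/(-654) = -3065036 - (-1)*(-633 - 33)/654 = -3065036 - (-1)*(-666)/654 = -3065036 - 1*111/109 = -3065036 - 111/109 = -334089035/109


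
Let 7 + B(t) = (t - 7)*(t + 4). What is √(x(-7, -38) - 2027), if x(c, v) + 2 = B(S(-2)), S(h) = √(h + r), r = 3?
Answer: I*√2066 ≈ 45.453*I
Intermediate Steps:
S(h) = √(3 + h) (S(h) = √(h + 3) = √(3 + h))
B(t) = -7 + (-7 + t)*(4 + t) (B(t) = -7 + (t - 7)*(t + 4) = -7 + (-7 + t)*(4 + t))
x(c, v) = -39 (x(c, v) = -2 + (-35 + (√(3 - 2))² - 3*√(3 - 2)) = -2 + (-35 + (√1)² - 3*√1) = -2 + (-35 + 1² - 3*1) = -2 + (-35 + 1 - 3) = -2 - 37 = -39)
√(x(-7, -38) - 2027) = √(-39 - 2027) = √(-2066) = I*√2066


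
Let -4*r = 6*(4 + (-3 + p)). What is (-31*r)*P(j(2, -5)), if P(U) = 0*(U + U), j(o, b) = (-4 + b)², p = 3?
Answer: 0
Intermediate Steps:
P(U) = 0 (P(U) = 0*(2*U) = 0)
r = -6 (r = -3*(4 + (-3 + 3))/2 = -3*(4 + 0)/2 = -3*4/2 = -¼*24 = -6)
(-31*r)*P(j(2, -5)) = -31*(-6)*0 = 186*0 = 0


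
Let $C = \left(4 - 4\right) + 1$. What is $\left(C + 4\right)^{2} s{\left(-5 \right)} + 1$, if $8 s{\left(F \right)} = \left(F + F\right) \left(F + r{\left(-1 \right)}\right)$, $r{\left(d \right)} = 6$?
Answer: $- \frac{121}{4} \approx -30.25$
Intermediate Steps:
$C = 1$ ($C = 0 + 1 = 1$)
$s{\left(F \right)} = \frac{F \left(6 + F\right)}{4}$ ($s{\left(F \right)} = \frac{\left(F + F\right) \left(F + 6\right)}{8} = \frac{2 F \left(6 + F\right)}{8} = \frac{F \left(6 + F\right)}{4}$)
$\left(C + 4\right)^{2} s{\left(-5 \right)} + 1 = \left(1 + 4\right)^{2} \cdot \frac{1}{4} \left(-5\right) \left(6 - 5\right) + 1 = 5^{2} \cdot \frac{1}{4} \left(-5\right) 1 + 1 = 25 \left(- \frac{5}{4}\right) + 1 = - \frac{125}{4} + 1 = - \frac{121}{4}$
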